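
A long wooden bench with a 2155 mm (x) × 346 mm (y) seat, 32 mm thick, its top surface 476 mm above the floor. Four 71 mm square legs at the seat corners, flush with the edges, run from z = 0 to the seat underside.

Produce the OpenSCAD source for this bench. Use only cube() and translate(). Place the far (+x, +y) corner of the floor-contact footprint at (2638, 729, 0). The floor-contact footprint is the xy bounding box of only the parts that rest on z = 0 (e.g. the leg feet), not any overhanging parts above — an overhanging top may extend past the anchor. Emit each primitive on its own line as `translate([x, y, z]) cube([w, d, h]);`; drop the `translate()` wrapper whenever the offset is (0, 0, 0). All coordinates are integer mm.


translate([483, 383, 444]) cube([2155, 346, 32]);
translate([483, 383, 0]) cube([71, 71, 444]);
translate([483, 658, 0]) cube([71, 71, 444]);
translate([2567, 383, 0]) cube([71, 71, 444]);
translate([2567, 658, 0]) cube([71, 71, 444]);


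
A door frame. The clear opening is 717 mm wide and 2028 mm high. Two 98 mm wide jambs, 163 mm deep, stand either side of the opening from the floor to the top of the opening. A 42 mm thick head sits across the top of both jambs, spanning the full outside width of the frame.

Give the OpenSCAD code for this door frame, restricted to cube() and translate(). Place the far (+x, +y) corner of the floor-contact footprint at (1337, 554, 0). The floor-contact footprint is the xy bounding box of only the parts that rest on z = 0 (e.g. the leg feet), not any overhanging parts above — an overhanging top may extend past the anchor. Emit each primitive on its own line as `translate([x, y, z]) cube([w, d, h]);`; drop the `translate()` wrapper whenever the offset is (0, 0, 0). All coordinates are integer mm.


translate([424, 391, 0]) cube([98, 163, 2028]);
translate([1239, 391, 0]) cube([98, 163, 2028]);
translate([424, 391, 2028]) cube([913, 163, 42]);


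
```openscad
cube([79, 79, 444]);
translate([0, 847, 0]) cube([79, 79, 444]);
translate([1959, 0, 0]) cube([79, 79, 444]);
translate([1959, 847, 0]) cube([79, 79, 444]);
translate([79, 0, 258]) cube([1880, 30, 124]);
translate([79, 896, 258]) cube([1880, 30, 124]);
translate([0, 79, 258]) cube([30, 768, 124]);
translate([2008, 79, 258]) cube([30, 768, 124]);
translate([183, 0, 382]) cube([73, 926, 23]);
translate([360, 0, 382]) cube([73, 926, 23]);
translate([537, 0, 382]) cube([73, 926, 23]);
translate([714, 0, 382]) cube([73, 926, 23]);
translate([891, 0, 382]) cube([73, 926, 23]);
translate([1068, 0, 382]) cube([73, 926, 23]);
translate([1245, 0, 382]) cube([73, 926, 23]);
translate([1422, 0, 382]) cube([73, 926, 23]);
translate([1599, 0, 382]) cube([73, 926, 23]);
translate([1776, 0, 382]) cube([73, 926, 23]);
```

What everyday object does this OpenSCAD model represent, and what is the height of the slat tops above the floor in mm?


A bed frame. The slat-top height is 405 mm.

Four posts, four rails, and a row of slats — a bed frame. Slats sit on the rails at z = 258 + 124 = 382; with slat thickness 23, the top is 405 mm.


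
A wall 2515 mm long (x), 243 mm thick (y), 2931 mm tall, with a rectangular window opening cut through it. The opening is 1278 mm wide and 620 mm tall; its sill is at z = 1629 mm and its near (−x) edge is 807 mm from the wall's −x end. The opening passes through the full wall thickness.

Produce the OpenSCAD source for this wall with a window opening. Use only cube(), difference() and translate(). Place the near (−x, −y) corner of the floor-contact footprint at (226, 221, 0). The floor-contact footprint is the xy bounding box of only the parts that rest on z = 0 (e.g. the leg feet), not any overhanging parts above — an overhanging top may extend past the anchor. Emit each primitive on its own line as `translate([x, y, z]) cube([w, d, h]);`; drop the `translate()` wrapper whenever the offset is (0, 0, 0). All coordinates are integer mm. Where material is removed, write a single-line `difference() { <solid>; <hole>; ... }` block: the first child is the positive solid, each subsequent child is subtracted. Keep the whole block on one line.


difference() { translate([226, 221, 0]) cube([2515, 243, 2931]); translate([1033, 221, 1629]) cube([1278, 243, 620]); }


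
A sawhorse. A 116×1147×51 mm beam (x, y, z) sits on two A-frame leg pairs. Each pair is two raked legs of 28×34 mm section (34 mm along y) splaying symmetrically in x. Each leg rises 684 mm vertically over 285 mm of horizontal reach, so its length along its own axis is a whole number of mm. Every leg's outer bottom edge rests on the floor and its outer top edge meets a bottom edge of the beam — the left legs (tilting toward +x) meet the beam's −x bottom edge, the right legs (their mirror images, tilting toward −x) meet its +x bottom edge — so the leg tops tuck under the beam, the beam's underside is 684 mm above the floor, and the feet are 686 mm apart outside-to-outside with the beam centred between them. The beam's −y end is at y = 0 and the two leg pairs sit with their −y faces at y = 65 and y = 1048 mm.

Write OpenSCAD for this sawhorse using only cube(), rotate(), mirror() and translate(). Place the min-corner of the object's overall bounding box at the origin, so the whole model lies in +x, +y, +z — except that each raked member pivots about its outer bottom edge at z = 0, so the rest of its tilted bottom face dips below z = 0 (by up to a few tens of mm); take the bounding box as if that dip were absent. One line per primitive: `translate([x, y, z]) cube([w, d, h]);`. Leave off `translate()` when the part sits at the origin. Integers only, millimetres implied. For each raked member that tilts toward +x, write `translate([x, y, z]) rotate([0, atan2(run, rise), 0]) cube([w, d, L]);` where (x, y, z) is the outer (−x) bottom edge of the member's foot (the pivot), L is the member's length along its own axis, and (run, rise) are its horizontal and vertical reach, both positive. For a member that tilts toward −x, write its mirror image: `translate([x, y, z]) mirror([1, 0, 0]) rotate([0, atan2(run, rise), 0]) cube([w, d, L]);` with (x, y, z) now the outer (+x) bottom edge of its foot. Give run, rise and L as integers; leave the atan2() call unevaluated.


translate([285, 0, 684]) cube([116, 1147, 51]);
translate([0, 65, 0]) rotate([0, atan2(285, 684), 0]) cube([28, 34, 741]);
translate([686, 65, 0]) mirror([1, 0, 0]) rotate([0, atan2(285, 684), 0]) cube([28, 34, 741]);
translate([0, 1048, 0]) rotate([0, atan2(285, 684), 0]) cube([28, 34, 741]);
translate([686, 1048, 0]) mirror([1, 0, 0]) rotate([0, atan2(285, 684), 0]) cube([28, 34, 741]);


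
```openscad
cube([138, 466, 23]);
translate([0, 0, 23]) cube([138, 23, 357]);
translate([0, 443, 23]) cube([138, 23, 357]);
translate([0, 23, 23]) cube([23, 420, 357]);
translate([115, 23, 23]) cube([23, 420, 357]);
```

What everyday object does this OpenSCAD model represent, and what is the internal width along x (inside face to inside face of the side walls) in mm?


An open box. The internal width is 92 mm.

A 138×466 base slab with four walls standing on it — an open box. The base is 138 mm wide and the walls are 23 mm thick, so the internal width is 138 − 2 × 23 = 92 mm.


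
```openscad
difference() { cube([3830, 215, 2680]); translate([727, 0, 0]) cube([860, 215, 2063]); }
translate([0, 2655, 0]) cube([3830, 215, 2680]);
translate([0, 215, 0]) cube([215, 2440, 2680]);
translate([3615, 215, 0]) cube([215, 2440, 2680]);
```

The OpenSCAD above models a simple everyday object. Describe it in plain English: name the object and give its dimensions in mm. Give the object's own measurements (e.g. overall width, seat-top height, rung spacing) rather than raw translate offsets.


A single room: four walls, each 2680 mm tall and 215 mm thick, enclosing an outside footprint 3830×2870 mm (x × y), no floor or roof. The front and back walls (−y and +y sides) run the full x-width; the side walls fit between their inner faces. A door opening 860 mm wide and 2063 mm tall is cut through the front wall from the floor up, its −x edge 727 mm from the wall's −x end.


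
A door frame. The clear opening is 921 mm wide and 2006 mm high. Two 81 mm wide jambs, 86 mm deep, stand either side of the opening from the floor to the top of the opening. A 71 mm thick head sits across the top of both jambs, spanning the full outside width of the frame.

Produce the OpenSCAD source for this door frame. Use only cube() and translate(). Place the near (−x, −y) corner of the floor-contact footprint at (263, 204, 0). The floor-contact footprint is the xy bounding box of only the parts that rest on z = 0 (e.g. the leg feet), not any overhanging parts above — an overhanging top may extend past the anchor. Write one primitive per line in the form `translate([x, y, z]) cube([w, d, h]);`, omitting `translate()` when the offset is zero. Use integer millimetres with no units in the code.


translate([263, 204, 0]) cube([81, 86, 2006]);
translate([1265, 204, 0]) cube([81, 86, 2006]);
translate([263, 204, 2006]) cube([1083, 86, 71]);


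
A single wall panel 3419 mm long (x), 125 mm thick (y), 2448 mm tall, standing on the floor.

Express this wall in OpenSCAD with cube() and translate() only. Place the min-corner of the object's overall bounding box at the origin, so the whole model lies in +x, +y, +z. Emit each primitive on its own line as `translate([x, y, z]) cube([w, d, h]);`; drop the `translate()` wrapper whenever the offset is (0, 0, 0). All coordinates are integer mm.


cube([3419, 125, 2448]);


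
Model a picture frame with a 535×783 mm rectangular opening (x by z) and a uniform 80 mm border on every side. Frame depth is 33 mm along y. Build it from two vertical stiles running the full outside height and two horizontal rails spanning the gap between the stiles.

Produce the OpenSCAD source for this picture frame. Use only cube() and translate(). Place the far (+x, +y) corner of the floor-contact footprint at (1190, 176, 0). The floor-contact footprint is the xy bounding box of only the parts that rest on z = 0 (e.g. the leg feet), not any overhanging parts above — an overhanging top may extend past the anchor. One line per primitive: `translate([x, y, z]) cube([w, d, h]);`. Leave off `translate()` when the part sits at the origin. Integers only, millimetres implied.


translate([495, 143, 0]) cube([80, 33, 943]);
translate([1110, 143, 0]) cube([80, 33, 943]);
translate([575, 143, 0]) cube([535, 33, 80]);
translate([575, 143, 863]) cube([535, 33, 80]);


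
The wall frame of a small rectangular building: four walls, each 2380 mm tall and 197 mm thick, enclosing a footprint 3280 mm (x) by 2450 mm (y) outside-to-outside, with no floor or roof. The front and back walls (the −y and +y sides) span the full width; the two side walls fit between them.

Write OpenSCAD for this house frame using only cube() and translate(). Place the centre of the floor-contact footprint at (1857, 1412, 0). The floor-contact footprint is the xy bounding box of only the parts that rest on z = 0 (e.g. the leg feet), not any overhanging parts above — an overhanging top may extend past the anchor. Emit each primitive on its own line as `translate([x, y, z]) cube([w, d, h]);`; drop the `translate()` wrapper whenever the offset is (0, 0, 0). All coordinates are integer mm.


translate([217, 187, 0]) cube([3280, 197, 2380]);
translate([217, 2440, 0]) cube([3280, 197, 2380]);
translate([217, 384, 0]) cube([197, 2056, 2380]);
translate([3300, 384, 0]) cube([197, 2056, 2380]);


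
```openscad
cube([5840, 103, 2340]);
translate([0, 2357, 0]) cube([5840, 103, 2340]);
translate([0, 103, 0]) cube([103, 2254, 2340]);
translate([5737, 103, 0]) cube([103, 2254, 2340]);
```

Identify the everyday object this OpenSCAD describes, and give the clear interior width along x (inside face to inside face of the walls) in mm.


A house (or room) frame. The interior width is 5634 mm.

Four 2340 mm walls enclosing a rectangle with no floor or roof — a room or house frame. Outside width is 5840 mm and wall thickness is 103 mm, so the interior width is 5840 − 2 × 103 = 5634 mm.


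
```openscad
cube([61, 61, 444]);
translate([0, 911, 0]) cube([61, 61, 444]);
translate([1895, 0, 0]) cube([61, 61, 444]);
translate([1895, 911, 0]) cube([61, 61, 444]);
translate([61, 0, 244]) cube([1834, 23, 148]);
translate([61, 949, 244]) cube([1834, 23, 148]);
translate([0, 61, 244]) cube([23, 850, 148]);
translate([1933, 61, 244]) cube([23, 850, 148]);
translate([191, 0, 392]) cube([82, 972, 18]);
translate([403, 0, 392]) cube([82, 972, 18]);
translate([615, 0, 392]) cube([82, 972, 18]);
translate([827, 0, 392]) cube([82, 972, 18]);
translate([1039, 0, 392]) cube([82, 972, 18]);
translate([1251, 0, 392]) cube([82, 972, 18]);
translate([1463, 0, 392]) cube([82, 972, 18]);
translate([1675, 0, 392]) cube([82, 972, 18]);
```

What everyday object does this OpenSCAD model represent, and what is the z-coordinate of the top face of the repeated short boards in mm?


A bed frame. The slat-top height is 410 mm.

Four posts, four rails, and a row of slats — a bed frame. Slats sit on the rails at z = 244 + 148 = 392; with slat thickness 18, the top is 410 mm.


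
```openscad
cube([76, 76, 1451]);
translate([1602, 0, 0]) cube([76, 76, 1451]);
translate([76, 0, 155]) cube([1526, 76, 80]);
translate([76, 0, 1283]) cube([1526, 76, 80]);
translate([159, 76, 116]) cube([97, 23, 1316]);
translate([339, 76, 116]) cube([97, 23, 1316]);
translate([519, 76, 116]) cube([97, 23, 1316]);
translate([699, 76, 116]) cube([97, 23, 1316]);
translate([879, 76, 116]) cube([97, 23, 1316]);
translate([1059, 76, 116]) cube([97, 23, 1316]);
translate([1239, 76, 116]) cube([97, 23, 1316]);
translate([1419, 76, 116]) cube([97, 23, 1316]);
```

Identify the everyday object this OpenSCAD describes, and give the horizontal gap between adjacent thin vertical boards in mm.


A fence section. The picket gap is 83 mm.

Two posts, two rails, 8 pickets — a fence section. Span 1526 mm holds 8 pickets of 97 mm with 9 equal gaps: ⌊(1526 − 8·97) / 9⌋ = 83 mm.


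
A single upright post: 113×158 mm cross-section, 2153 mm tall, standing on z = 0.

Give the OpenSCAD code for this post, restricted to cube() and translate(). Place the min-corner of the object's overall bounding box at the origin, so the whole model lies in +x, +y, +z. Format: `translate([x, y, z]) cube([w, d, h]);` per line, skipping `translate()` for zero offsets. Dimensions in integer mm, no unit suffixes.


cube([113, 158, 2153]);


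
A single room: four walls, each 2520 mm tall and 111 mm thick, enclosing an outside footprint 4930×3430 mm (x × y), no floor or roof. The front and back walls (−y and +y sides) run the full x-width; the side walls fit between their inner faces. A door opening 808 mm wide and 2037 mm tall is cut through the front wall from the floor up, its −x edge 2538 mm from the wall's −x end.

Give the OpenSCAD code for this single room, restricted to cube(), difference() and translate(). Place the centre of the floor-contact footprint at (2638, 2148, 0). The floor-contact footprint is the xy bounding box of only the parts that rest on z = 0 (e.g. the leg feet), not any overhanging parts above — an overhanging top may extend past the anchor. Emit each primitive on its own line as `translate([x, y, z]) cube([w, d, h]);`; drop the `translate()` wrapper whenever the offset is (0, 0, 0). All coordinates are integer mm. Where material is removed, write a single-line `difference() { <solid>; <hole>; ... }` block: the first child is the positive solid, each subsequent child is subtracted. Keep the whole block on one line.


difference() { translate([173, 433, 0]) cube([4930, 111, 2520]); translate([2711, 433, 0]) cube([808, 111, 2037]); }
translate([173, 3752, 0]) cube([4930, 111, 2520]);
translate([173, 544, 0]) cube([111, 3208, 2520]);
translate([4992, 544, 0]) cube([111, 3208, 2520]);


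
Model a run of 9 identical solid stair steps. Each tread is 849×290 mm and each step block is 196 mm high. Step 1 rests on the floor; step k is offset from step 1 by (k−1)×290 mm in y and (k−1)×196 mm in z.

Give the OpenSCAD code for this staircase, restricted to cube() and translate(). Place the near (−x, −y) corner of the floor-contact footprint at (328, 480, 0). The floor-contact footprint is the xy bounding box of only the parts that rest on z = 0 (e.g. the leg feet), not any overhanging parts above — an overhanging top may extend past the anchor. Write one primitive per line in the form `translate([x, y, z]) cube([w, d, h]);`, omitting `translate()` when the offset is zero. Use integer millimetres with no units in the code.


translate([328, 480, 0]) cube([849, 290, 196]);
translate([328, 770, 196]) cube([849, 290, 196]);
translate([328, 1060, 392]) cube([849, 290, 196]);
translate([328, 1350, 588]) cube([849, 290, 196]);
translate([328, 1640, 784]) cube([849, 290, 196]);
translate([328, 1930, 980]) cube([849, 290, 196]);
translate([328, 2220, 1176]) cube([849, 290, 196]);
translate([328, 2510, 1372]) cube([849, 290, 196]);
translate([328, 2800, 1568]) cube([849, 290, 196]);


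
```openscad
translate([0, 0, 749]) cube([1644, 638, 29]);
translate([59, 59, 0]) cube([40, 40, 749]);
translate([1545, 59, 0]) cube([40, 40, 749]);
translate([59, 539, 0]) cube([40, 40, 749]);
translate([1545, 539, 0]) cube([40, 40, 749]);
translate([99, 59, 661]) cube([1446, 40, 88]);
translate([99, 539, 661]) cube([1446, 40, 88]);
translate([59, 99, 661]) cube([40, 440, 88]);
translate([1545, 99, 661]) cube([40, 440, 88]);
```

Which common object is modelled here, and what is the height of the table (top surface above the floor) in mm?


A table. The table height is 778 mm.

A 1644×638×29 slab sits at z = 749 on four 40 mm square posts — a table. The top surface is at 749 + 29 = 778 mm.


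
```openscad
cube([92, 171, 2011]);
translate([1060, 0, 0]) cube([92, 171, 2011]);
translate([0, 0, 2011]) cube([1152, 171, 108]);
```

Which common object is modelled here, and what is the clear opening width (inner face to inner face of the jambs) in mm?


A door frame. The clear opening width is 968 mm.

Two 2011 mm tall posts with a header on top — a door frame. The left jamb is 92 mm wide at x = 0; the right jamb starts at x = 1060. The clear opening is 1060 − 92 = 968 mm.


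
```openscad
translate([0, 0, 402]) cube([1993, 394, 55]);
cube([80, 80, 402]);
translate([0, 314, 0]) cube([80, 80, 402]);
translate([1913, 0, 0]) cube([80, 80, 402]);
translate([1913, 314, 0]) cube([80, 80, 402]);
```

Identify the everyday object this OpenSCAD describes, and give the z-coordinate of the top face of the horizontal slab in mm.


A bench. The seat-top height is 457 mm.

A long slab on four corner posts — a bench. The slab sits at z = 402 with thickness 55, so the top is 402 + 55 = 457 mm.


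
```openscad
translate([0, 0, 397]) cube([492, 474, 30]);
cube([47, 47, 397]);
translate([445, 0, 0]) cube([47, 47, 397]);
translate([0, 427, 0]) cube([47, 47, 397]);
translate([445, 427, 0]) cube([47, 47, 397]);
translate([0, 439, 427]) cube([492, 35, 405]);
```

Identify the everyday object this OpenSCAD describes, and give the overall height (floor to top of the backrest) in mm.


A chair. The overall height is 832 mm.

A slab on four corner posts with a tall panel at the back — a chair. The seat slab sits at z = 397 with thickness 30, and the 405 mm backrest starts at the seat top, so the overall height is 397 + 30 + 405 = 832 mm.


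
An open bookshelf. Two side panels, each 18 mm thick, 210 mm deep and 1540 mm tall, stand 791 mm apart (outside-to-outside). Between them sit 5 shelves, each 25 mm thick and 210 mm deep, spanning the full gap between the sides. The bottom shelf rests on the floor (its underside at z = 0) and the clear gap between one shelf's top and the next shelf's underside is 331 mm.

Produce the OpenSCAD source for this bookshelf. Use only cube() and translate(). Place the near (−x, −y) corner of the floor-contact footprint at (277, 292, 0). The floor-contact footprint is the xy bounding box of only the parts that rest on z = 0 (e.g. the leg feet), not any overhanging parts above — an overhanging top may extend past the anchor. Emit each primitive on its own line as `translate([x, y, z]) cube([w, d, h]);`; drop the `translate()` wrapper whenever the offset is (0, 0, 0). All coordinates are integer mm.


translate([277, 292, 0]) cube([18, 210, 1540]);
translate([1050, 292, 0]) cube([18, 210, 1540]);
translate([295, 292, 0]) cube([755, 210, 25]);
translate([295, 292, 356]) cube([755, 210, 25]);
translate([295, 292, 712]) cube([755, 210, 25]);
translate([295, 292, 1068]) cube([755, 210, 25]);
translate([295, 292, 1424]) cube([755, 210, 25]);


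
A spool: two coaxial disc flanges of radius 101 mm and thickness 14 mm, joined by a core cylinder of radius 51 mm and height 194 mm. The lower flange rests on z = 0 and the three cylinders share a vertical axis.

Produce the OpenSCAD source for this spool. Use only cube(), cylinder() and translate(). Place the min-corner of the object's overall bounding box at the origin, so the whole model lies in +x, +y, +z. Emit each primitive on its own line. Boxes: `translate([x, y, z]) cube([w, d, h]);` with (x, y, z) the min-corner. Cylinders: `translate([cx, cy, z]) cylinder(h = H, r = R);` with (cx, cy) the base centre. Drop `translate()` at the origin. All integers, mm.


translate([101, 101, 0]) cylinder(h = 14, r = 101);
translate([101, 101, 14]) cylinder(h = 194, r = 51);
translate([101, 101, 208]) cylinder(h = 14, r = 101);


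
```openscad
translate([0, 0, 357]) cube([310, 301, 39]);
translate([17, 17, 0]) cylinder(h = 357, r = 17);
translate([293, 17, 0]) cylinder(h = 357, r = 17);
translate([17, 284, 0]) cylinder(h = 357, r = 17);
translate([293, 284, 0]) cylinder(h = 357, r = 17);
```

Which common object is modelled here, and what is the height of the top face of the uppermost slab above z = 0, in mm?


A stool. The seat height is 396 mm.

A 310×301×39 slab at z = 357 on four corner cylinders — a stool. The seat top is 357 + 39 = 396 mm.


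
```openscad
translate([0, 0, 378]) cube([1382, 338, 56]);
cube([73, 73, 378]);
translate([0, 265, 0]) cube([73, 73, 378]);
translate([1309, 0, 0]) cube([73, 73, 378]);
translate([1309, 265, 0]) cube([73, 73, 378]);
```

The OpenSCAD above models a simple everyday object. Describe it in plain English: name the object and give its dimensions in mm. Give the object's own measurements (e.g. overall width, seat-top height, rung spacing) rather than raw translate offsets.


A long wooden bench with a 1382 mm (x) × 338 mm (y) seat, 56 mm thick, its top surface 434 mm above the floor. Four 73 mm square legs at the seat corners, flush with the edges, run from z = 0 to the seat underside.


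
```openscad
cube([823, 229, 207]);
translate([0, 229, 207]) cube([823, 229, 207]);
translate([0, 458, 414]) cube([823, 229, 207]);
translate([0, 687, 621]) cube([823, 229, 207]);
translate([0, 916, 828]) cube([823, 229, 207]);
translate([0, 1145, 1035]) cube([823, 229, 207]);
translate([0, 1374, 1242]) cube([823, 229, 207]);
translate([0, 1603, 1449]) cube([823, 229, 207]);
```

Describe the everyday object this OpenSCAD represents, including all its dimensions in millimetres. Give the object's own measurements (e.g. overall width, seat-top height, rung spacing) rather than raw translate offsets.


A straight staircase of 8 solid steps. Each step is 823 mm wide (x), 229 mm deep (y, the going) and 207 mm tall (the rise). The first step rests on the floor; each subsequent step sits one going further in +y and one rise higher in +z, directly behind and above the previous step with no overlap.


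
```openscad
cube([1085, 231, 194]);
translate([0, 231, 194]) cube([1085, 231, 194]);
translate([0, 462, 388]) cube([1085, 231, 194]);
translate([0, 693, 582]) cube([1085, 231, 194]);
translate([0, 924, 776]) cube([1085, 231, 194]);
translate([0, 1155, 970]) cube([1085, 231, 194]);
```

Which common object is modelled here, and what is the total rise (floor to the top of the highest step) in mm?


A staircase. The total rise is 1164 mm.

6 identical blocks, each offset up and back from the previous — a staircase. Each step is 194 mm tall and there are 6 of them, so the total rise is 6 × 194 = 1164 mm.


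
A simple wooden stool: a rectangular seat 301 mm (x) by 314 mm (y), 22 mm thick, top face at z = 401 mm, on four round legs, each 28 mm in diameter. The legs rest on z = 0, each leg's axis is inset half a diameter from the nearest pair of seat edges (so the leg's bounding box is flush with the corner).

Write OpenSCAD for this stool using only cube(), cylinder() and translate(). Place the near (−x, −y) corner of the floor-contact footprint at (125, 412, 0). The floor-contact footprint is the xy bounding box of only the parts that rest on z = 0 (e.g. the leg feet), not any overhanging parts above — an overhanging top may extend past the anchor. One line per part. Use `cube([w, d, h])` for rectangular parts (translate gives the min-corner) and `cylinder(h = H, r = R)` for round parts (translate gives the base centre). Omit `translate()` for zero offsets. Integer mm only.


translate([125, 412, 379]) cube([301, 314, 22]);
translate([139, 426, 0]) cylinder(h = 379, r = 14);
translate([412, 426, 0]) cylinder(h = 379, r = 14);
translate([139, 712, 0]) cylinder(h = 379, r = 14);
translate([412, 712, 0]) cylinder(h = 379, r = 14);


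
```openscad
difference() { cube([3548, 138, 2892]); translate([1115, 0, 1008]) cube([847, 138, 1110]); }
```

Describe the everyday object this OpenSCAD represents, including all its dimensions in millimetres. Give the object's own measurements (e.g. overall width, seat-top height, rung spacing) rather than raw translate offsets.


A wall 3548 mm long (x), 138 mm thick (y), 2892 mm tall, with a rectangular window opening cut through it. The opening is 847 mm wide and 1110 mm tall; its sill is at z = 1008 mm and its near (−x) edge is 1115 mm from the wall's −x end. The opening passes through the full wall thickness.


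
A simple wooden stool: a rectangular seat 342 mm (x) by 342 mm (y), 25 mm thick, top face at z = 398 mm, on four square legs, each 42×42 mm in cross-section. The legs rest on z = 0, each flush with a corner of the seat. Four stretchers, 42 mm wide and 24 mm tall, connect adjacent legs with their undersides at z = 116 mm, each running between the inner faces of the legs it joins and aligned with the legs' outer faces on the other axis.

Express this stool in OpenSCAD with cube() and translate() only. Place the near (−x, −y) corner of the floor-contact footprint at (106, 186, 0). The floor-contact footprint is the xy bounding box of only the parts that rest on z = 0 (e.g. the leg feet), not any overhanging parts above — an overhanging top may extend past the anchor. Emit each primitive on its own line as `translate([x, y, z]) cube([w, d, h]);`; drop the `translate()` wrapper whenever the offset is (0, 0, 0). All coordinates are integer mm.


translate([106, 186, 373]) cube([342, 342, 25]);
translate([106, 186, 0]) cube([42, 42, 373]);
translate([406, 186, 0]) cube([42, 42, 373]);
translate([106, 486, 0]) cube([42, 42, 373]);
translate([406, 486, 0]) cube([42, 42, 373]);
translate([148, 186, 116]) cube([258, 42, 24]);
translate([148, 486, 116]) cube([258, 42, 24]);
translate([106, 228, 116]) cube([42, 258, 24]);
translate([406, 228, 116]) cube([42, 258, 24]);


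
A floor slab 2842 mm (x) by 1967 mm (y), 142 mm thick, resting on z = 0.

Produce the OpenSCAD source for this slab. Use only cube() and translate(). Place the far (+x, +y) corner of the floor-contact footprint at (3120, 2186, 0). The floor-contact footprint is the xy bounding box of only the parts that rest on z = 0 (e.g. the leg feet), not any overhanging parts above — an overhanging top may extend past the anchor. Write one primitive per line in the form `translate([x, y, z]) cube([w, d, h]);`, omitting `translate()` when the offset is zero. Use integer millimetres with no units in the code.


translate([278, 219, 0]) cube([2842, 1967, 142]);


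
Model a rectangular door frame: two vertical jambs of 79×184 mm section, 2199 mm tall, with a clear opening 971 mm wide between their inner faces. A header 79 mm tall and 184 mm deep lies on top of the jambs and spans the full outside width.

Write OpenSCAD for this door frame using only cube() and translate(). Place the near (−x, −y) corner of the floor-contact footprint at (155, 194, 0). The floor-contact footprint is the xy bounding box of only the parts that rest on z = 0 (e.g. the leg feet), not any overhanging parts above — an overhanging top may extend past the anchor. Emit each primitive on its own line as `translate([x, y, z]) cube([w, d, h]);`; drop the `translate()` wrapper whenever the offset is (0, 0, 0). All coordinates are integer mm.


translate([155, 194, 0]) cube([79, 184, 2199]);
translate([1205, 194, 0]) cube([79, 184, 2199]);
translate([155, 194, 2199]) cube([1129, 184, 79]);


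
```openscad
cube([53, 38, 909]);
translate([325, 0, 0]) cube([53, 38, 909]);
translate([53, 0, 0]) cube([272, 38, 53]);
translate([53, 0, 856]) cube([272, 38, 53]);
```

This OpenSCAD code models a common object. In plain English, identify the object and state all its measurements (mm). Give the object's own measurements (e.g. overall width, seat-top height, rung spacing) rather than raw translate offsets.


A rectangular picture frame lying in the x–z plane (depth along y). The opening is 272 mm wide (x) by 803 mm tall (z), surrounded by a border 53 mm wide on all four sides. The frame is 38 mm deep and is made of two full-height vertical stiles with two horizontal rails fitted between them.


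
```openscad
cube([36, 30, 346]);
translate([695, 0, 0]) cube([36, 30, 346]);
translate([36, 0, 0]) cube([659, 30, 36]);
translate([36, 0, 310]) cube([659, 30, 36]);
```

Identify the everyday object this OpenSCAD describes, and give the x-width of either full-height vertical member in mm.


A picture frame. The border width is 36 mm.

Four thin pieces enclosing a rectangular opening — a picture frame. The two full-height stiles are 346 mm tall; the top rail sits at z = 310 and is 36 mm tall, so the border above the opening is 346 − 310 = 36 mm, matching the stile x-width.


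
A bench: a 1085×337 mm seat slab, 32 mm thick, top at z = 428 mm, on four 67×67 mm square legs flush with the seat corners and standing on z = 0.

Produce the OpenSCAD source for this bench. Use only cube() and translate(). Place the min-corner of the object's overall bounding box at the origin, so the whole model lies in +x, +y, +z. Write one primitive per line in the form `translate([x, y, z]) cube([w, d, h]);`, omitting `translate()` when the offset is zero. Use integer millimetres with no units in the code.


// leg_h = 428 − 32 = 396
translate([0, 0, 396]) cube([1085, 337, 32]);
cube([67, 67, 396]);
translate([0, 270, 0]) cube([67, 67, 396]);
translate([1018, 0, 0]) cube([67, 67, 396]);
translate([1018, 270, 0]) cube([67, 67, 396]);


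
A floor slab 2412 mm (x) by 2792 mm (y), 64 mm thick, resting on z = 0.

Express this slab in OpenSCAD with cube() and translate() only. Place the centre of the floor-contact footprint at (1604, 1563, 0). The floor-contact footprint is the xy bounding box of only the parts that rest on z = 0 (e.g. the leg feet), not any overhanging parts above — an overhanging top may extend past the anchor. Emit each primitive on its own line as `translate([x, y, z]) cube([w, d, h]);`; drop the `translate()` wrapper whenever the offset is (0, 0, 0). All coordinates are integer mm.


translate([398, 167, 0]) cube([2412, 2792, 64]);


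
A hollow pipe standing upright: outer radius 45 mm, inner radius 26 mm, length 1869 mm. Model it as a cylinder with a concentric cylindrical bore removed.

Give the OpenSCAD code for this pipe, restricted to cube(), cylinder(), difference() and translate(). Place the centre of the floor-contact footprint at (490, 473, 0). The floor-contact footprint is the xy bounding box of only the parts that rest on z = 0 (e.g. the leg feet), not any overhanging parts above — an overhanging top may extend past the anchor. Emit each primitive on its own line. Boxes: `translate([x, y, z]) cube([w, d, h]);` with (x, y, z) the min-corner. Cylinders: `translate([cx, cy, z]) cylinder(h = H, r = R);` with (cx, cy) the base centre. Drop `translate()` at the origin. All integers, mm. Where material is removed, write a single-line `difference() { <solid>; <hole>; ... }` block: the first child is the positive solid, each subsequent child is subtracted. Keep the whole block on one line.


difference() { translate([490, 473, 0]) cylinder(h = 1869, r = 45); translate([490, 473, 0]) cylinder(h = 1869, r = 26); }


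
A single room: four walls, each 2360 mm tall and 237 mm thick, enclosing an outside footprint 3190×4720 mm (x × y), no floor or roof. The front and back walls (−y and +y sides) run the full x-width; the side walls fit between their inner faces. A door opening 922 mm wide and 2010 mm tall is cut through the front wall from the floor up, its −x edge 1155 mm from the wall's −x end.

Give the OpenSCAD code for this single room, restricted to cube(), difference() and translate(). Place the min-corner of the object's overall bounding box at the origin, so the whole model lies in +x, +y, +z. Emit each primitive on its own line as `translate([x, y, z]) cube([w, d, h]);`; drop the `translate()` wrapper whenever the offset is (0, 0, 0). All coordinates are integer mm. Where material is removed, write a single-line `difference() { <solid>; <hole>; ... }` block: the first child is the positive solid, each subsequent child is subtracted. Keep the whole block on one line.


difference() { cube([3190, 237, 2360]); translate([1155, 0, 0]) cube([922, 237, 2010]); }
translate([0, 4483, 0]) cube([3190, 237, 2360]);
translate([0, 237, 0]) cube([237, 4246, 2360]);
translate([2953, 237, 0]) cube([237, 4246, 2360]);


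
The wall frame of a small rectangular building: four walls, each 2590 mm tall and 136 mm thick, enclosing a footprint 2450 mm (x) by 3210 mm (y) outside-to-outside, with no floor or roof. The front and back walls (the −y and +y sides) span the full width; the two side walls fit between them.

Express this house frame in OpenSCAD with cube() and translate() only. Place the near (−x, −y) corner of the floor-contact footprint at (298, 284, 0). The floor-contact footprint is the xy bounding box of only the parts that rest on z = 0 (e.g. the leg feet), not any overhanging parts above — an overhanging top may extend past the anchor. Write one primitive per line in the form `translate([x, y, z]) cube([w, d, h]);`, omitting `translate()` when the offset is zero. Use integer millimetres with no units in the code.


translate([298, 284, 0]) cube([2450, 136, 2590]);
translate([298, 3358, 0]) cube([2450, 136, 2590]);
translate([298, 420, 0]) cube([136, 2938, 2590]);
translate([2612, 420, 0]) cube([136, 2938, 2590]);


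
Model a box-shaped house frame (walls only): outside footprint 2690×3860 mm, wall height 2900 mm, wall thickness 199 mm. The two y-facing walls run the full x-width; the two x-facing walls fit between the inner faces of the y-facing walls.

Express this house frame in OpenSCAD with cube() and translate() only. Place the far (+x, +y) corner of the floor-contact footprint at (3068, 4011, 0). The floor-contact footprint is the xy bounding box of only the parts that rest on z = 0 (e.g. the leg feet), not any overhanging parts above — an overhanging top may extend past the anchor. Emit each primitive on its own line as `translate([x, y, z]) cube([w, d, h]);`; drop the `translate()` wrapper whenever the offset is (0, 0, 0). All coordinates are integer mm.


translate([378, 151, 0]) cube([2690, 199, 2900]);
translate([378, 3812, 0]) cube([2690, 199, 2900]);
translate([378, 350, 0]) cube([199, 3462, 2900]);
translate([2869, 350, 0]) cube([199, 3462, 2900]);


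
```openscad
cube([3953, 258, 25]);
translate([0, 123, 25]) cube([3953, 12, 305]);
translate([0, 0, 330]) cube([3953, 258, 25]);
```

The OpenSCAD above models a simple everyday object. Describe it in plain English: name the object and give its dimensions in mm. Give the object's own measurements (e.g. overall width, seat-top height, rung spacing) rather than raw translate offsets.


An I-beam lying along x, 3953 mm long. Overall section height 355 mm. Two flanges 258 mm wide (y) and 25 mm thick, one on the floor and one at the top; a web 12 mm thick runs between them, centred on the flange width.


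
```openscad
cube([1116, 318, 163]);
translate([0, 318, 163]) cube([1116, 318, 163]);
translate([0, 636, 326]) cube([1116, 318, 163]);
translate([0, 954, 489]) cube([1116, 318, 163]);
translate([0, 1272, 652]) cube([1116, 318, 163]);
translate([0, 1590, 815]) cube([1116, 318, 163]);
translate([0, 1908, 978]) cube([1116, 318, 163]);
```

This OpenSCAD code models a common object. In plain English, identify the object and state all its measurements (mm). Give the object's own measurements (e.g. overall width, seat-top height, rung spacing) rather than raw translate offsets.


A straight staircase of 7 solid steps. Each step is 1116 mm wide (x), 318 mm deep (y, the going) and 163 mm tall (the rise). The first step rests on the floor; each subsequent step sits one going further in +y and one rise higher in +z, directly behind and above the previous step with no overlap.


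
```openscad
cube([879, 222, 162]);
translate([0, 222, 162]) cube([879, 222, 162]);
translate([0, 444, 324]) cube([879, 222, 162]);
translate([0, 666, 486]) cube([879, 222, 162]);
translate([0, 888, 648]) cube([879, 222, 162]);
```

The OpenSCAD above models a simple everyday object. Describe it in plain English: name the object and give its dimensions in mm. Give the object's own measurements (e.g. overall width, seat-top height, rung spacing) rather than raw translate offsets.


A straight staircase of 5 solid steps. Each step is 879 mm wide (x), 222 mm deep (y, the going) and 162 mm tall (the rise). The first step rests on the floor; each subsequent step sits one going further in +y and one rise higher in +z, directly behind and above the previous step with no overlap.


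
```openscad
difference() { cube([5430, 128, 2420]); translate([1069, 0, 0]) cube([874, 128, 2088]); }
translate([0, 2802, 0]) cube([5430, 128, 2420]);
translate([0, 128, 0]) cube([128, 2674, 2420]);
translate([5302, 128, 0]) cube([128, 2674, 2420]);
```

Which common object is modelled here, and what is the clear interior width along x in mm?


A single room. The interior width is 5174 mm.

Four walls enclosing a rectangle with a door in the front wall — a room. Outside width 5430 minus two 128 mm walls gives 5174 mm.


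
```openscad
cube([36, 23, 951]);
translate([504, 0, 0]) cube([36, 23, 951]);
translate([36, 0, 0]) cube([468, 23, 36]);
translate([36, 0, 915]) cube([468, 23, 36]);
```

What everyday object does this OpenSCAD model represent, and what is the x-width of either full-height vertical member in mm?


A picture frame. The border width is 36 mm.

Four thin pieces enclosing a rectangular opening — a picture frame. The two full-height stiles are 951 mm tall; the top rail sits at z = 915 and is 36 mm tall, so the border above the opening is 951 − 915 = 36 mm, matching the stile x-width.


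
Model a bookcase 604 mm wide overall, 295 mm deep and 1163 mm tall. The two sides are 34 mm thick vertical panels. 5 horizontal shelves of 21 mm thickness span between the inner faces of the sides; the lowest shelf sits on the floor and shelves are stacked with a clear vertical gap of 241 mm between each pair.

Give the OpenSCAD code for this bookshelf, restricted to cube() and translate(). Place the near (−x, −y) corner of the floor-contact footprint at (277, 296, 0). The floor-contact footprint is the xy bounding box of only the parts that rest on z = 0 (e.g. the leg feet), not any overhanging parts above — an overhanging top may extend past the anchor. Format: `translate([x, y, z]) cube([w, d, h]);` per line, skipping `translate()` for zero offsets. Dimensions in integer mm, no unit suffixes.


translate([277, 296, 0]) cube([34, 295, 1163]);
translate([847, 296, 0]) cube([34, 295, 1163]);
translate([311, 296, 0]) cube([536, 295, 21]);
translate([311, 296, 262]) cube([536, 295, 21]);
translate([311, 296, 524]) cube([536, 295, 21]);
translate([311, 296, 786]) cube([536, 295, 21]);
translate([311, 296, 1048]) cube([536, 295, 21]);
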